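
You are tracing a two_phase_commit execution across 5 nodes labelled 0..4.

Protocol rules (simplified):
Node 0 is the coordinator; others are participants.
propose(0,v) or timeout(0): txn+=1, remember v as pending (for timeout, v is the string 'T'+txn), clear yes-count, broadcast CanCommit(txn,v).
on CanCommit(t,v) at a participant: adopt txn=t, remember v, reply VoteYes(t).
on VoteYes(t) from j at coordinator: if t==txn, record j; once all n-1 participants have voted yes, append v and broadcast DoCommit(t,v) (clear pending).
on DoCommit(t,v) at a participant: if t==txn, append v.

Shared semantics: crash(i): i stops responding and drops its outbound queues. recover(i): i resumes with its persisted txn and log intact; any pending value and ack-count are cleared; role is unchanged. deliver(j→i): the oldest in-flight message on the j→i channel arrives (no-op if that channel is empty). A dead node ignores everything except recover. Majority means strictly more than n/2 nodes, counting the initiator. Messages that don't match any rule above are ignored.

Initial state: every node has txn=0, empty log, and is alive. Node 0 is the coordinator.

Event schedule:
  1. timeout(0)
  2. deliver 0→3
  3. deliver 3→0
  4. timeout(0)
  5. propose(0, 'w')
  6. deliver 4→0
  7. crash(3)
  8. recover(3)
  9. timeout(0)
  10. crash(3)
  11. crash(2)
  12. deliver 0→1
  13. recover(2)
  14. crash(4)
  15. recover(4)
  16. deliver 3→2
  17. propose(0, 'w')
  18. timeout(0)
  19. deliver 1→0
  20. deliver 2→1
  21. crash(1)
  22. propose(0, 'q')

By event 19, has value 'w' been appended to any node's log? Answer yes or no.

after 1 — timeout(0): n0:coor/t1/[-]
after 2 — deliver 0→3: n3:part/t1/[-]
after 3 — deliver 3→0: ·
after 4 — timeout(0): n0:coor/t2/[-]
after 5 — propose(0,'w'): n0:coor/t3/[-]
after 6 — deliver 4→0: ·
after 7 — crash(3): n3:✗part/t1/[-]
after 8 — recover(3): n3:part/t1/[-]
after 9 — timeout(0): n0:coor/t4/[-]
after 10 — crash(3): n3:✗part/t1/[-]
after 11 — crash(2): n2:✗part/t0/[-]
after 12 — deliver 0→1: n1:part/t1/[-]
after 13 — recover(2): n2:part/t0/[-]
after 14 — crash(4): n4:✗part/t0/[-]
after 15 — recover(4): n4:part/t0/[-]
after 16 — deliver 3→2: ·
after 17 — propose(0,'w'): n0:coor/t5/[-]
after 18 — timeout(0): n0:coor/t6/[-]
after 19 — deliver 1→0: ·

no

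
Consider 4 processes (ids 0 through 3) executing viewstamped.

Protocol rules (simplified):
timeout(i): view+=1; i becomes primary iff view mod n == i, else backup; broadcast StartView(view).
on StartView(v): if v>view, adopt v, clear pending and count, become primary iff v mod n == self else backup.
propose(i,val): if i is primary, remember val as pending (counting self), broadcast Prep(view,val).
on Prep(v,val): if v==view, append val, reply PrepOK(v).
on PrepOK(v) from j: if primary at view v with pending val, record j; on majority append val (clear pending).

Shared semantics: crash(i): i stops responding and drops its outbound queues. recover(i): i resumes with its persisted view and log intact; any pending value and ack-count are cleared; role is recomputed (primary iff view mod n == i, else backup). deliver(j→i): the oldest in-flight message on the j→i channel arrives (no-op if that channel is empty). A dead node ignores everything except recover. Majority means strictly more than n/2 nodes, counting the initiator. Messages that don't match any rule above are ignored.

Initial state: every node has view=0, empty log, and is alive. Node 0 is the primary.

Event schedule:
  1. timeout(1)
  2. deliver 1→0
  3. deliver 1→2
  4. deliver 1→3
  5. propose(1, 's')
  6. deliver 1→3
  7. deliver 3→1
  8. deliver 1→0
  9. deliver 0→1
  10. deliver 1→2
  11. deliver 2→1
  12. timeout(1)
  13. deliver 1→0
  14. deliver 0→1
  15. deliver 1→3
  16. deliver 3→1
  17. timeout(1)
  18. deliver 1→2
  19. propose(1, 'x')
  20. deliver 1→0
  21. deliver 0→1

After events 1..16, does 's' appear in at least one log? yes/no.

yes

after 1 — timeout(1): n1:prim/v1/[-]
after 2 — deliver 1→0: n0:back/v1/[-]
after 3 — deliver 1→2: n2:back/v1/[-]
after 4 — deliver 1→3: n3:back/v1/[-]
after 5 — propose(1,'s'): ·
after 6 — deliver 1→3: n3:back/v1/[s]
after 7 — deliver 3→1: ·
after 8 — deliver 1→0: n0:back/v1/[s]
after 9 — deliver 0→1: n1:prim/v1/[s]
after 10 — deliver 1→2: n2:back/v1/[s]
after 11 — deliver 2→1: ·
after 12 — timeout(1): n1:back/v2/[s]
after 13 — deliver 1→0: n0:back/v2/[s]
after 14 — deliver 0→1: ·
after 15 — deliver 1→3: n3:back/v2/[s]
after 16 — deliver 3→1: ·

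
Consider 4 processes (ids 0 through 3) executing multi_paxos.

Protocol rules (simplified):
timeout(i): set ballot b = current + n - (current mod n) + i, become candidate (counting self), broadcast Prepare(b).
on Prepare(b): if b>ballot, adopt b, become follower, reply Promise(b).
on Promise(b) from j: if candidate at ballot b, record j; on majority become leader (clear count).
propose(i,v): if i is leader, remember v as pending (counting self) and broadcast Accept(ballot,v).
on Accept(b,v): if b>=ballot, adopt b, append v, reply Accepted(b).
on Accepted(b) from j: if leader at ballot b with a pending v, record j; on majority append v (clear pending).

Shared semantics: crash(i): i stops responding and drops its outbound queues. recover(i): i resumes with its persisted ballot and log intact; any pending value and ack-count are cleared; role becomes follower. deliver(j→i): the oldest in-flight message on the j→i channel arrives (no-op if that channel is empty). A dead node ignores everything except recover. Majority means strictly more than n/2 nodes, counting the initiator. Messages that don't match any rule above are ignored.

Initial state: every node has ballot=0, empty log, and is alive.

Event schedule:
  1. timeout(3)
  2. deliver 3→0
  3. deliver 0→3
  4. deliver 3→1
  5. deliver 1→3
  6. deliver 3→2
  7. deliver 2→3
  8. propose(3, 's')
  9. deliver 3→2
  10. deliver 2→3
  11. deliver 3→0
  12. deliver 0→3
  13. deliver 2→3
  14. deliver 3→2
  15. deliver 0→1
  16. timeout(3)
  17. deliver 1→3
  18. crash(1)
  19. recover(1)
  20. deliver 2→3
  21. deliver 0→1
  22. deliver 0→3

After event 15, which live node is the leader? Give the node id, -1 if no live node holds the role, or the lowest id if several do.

3

step 1 timeout(3): 3={cand,b=7,log=-}
step 2 deliver 3→0: 0={foll,b=7,log=-}
step 3 deliver 0→3: —
step 4 deliver 3→1: 1={foll,b=7,log=-}
step 5 deliver 1→3: 3={lead,b=7,log=-}
step 6 deliver 3→2: 2={foll,b=7,log=-}
step 7 deliver 2→3: —
step 8 propose(3,'s'): —
step 9 deliver 3→2: 2={foll,b=7,log=s}
step 10 deliver 2→3: —
step 11 deliver 3→0: 0={foll,b=7,log=s}
step 12 deliver 0→3: 3={lead,b=7,log=s}
step 13 deliver 2→3: —
step 14 deliver 3→2: —
step 15 deliver 0→1: —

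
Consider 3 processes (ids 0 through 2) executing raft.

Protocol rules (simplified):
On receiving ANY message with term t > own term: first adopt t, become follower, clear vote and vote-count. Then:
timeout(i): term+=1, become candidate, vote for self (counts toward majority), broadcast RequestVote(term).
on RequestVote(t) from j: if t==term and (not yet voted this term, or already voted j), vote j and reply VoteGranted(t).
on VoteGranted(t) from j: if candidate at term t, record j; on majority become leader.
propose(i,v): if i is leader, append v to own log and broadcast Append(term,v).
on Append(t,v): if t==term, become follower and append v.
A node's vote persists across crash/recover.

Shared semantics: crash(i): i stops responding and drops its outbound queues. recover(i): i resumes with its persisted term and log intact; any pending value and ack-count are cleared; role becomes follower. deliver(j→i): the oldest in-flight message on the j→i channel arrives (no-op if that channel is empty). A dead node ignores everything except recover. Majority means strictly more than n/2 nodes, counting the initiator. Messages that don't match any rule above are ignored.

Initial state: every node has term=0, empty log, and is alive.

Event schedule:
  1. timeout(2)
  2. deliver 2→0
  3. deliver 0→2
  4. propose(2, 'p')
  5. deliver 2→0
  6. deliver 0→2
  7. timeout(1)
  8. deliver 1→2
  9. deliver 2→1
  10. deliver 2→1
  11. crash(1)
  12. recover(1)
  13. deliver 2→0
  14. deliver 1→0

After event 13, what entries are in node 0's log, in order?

step 1 timeout(2): 2={cand,t=1,log=-}
step 2 deliver 2→0: 0={foll,t=1,log=-}
step 3 deliver 0→2: 2={lead,t=1,log=-}
step 4 propose(2,'p'): 2={lead,t=1,log=p}
step 5 deliver 2→0: 0={foll,t=1,log=p}
step 6 deliver 0→2: —
step 7 timeout(1): 1={cand,t=1,log=-}
step 8 deliver 1→2: —
step 9 deliver 2→1: —
step 10 deliver 2→1: 1={foll,t=1,log=p}
step 11 crash(1): 1={✗foll,t=1,log=p}
step 12 recover(1): 1={foll,t=1,log=p}
step 13 deliver 2→0: —

p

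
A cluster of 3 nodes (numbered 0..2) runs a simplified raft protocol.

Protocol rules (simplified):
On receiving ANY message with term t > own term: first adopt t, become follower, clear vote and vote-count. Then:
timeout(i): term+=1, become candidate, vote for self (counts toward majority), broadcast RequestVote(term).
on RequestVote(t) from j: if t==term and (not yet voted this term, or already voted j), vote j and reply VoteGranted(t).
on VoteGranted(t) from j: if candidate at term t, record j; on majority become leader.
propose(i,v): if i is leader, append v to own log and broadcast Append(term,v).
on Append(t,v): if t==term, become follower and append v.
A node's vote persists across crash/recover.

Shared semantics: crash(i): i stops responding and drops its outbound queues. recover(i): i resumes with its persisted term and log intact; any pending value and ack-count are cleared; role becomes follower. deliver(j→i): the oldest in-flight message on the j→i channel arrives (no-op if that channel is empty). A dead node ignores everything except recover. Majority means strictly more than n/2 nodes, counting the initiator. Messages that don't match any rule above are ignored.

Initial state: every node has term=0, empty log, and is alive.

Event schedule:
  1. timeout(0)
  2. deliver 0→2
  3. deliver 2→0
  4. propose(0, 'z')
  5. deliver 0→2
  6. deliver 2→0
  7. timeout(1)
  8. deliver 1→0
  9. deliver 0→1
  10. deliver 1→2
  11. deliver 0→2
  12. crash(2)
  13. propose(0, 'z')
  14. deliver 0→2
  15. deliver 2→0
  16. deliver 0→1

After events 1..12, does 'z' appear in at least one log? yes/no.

step 1 timeout(0): 0={cand,t=1,log=-}
step 2 deliver 0→2: 2={foll,t=1,log=-}
step 3 deliver 2→0: 0={lead,t=1,log=-}
step 4 propose(0,'z'): 0={lead,t=1,log=z}
step 5 deliver 0→2: 2={foll,t=1,log=z}
step 6 deliver 2→0: —
step 7 timeout(1): 1={cand,t=1,log=-}
step 8 deliver 1→0: —
step 9 deliver 0→1: —
step 10 deliver 1→2: —
step 11 deliver 0→2: —
step 12 crash(2): 2={✗foll,t=1,log=z}

yes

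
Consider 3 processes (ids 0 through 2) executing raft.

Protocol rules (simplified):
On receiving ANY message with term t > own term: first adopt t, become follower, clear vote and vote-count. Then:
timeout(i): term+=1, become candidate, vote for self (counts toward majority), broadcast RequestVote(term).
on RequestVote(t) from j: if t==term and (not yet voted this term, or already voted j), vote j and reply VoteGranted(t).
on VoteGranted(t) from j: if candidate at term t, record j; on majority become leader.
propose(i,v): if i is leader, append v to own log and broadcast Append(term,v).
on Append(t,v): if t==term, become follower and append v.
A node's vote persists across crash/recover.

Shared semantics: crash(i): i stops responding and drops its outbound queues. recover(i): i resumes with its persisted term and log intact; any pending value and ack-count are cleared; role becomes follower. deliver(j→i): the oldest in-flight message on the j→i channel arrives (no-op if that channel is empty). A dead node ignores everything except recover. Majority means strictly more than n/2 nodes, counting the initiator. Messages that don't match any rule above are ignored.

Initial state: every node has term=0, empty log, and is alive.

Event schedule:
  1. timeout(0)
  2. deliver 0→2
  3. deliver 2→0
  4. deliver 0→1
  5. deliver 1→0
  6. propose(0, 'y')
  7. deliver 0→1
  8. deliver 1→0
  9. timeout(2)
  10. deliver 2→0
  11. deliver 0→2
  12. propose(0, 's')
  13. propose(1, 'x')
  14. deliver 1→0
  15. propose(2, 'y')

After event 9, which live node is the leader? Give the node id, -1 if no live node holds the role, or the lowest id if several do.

0

[1] timeout(0) → N0(cand t1 [-])
[2] deliver 0→2 → N2(foll t1 [-])
[3] deliver 2→0 → N0(lead t1 [-])
[4] deliver 0→1 → N1(foll t1 [-])
[5] deliver 1→0 → ∅
[6] propose(0,'y') → N0(lead t1 [y])
[7] deliver 0→1 → N1(foll t1 [y])
[8] deliver 1→0 → ∅
[9] timeout(2) → N2(cand t2 [-])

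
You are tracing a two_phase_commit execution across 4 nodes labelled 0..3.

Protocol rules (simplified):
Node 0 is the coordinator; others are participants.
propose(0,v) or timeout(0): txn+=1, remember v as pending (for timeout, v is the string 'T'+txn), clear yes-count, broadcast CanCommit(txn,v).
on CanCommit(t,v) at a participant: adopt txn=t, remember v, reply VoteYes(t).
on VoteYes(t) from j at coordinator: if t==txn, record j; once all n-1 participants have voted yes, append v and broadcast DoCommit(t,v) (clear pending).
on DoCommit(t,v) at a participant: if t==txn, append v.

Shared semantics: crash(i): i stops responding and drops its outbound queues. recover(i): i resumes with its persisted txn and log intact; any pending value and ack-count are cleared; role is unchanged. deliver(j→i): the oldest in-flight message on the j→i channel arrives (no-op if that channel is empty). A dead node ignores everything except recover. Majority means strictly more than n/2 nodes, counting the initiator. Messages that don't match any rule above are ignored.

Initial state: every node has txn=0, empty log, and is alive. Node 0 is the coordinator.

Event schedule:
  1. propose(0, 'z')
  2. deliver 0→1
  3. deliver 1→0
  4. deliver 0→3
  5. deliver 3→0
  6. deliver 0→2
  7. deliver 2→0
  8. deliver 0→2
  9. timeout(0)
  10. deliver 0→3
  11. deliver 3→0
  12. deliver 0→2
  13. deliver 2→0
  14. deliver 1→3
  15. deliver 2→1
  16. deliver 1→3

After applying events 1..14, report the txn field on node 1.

step 1 propose(0,'z'): 0={coor,t=1,log=-}
step 2 deliver 0→1: 1={part,t=1,log=-}
step 3 deliver 1→0: —
step 4 deliver 0→3: 3={part,t=1,log=-}
step 5 deliver 3→0: —
step 6 deliver 0→2: 2={part,t=1,log=-}
step 7 deliver 2→0: 0={coor,t=1,log=z}
step 8 deliver 0→2: 2={part,t=1,log=z}
step 9 timeout(0): 0={coor,t=2,log=z}
step 10 deliver 0→3: 3={part,t=1,log=z}
step 11 deliver 3→0: —
step 12 deliver 0→2: 2={part,t=2,log=z}
step 13 deliver 2→0: —
step 14 deliver 1→3: —

1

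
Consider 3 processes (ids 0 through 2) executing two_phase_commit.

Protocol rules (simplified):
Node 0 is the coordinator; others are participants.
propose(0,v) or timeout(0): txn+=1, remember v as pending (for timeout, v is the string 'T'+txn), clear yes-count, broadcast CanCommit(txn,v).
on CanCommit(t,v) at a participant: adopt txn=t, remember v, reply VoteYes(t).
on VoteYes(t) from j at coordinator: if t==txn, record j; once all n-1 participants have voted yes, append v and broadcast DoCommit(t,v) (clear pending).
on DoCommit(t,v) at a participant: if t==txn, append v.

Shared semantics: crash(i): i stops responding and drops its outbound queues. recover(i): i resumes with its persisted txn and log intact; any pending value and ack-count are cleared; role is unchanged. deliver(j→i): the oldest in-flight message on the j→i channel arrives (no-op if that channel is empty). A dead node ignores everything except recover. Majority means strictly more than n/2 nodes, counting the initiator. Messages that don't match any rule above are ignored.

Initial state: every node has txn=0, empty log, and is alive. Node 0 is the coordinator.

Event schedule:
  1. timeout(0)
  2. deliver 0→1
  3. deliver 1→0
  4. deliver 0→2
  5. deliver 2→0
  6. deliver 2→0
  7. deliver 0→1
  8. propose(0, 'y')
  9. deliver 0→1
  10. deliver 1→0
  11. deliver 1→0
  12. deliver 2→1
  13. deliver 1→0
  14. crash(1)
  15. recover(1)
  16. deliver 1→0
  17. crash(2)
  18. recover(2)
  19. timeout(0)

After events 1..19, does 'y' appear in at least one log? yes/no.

no

e1 timeout(0): 0[coor,t=1,-]
e2 deliver 0→1: 1[part,t=1,-]
e3 deliver 1→0: ·
e4 deliver 0→2: 2[part,t=1,-]
e5 deliver 2→0: 0[coor,t=1,T1]
e6 deliver 2→0: ·
e7 deliver 0→1: 1[part,t=1,T1]
e8 propose(0,'y'): 0[coor,t=2,T1]
e9 deliver 0→1: 1[part,t=2,T1]
e10 deliver 1→0: ·
e11 deliver 1→0: ·
e12 deliver 2→1: ·
e13 deliver 1→0: ·
e14 crash(1): 1[✗part,t=2,T1]
e15 recover(1): 1[part,t=2,T1]
e16 deliver 1→0: ·
e17 crash(2): 2[✗part,t=1,-]
e18 recover(2): 2[part,t=1,-]
e19 timeout(0): 0[coor,t=3,T1]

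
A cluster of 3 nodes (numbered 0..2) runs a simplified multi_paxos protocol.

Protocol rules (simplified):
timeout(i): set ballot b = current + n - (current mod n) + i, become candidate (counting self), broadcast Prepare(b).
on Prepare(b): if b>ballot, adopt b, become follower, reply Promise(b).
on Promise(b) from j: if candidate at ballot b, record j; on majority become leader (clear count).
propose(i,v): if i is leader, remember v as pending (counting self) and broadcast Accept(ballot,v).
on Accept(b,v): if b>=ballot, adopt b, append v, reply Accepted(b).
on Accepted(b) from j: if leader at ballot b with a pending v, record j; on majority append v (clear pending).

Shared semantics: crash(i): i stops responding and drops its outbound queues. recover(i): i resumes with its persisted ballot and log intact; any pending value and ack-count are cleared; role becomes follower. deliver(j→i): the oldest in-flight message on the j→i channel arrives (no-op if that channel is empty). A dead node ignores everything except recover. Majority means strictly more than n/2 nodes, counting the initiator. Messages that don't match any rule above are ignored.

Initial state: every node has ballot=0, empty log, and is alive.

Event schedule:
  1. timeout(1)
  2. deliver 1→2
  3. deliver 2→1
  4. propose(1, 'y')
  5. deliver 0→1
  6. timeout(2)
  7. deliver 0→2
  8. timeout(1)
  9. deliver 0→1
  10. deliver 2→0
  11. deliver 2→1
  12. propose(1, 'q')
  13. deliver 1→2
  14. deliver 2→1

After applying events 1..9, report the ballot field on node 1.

step 1 timeout(1): 1={cand,b=4,log=-}
step 2 deliver 1→2: 2={foll,b=4,log=-}
step 3 deliver 2→1: 1={lead,b=4,log=-}
step 4 propose(1,'y'): —
step 5 deliver 0→1: —
step 6 timeout(2): 2={cand,b=8,log=-}
step 7 deliver 0→2: —
step 8 timeout(1): 1={cand,b=7,log=-}
step 9 deliver 0→1: —

7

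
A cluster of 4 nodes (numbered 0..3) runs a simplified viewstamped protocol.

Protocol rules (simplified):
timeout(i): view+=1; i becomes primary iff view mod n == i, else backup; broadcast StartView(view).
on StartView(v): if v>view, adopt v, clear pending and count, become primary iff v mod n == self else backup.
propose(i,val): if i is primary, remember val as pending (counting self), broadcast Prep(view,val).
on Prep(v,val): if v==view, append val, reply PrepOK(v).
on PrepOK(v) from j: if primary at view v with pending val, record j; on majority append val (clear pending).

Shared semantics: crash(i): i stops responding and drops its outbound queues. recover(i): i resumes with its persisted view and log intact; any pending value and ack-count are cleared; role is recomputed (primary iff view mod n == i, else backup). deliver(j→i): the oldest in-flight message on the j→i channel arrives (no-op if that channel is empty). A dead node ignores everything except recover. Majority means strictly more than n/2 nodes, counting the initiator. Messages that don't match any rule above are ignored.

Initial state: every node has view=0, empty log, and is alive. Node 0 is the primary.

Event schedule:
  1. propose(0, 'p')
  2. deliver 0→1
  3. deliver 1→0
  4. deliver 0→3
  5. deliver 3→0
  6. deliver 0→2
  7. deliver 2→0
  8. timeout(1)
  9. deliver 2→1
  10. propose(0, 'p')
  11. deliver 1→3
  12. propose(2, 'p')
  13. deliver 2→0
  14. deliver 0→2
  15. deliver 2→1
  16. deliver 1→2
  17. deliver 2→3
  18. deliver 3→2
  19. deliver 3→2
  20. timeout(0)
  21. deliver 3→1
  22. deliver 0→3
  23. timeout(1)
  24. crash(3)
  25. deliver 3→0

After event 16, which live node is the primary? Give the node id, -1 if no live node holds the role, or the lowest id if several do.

after 1 — propose(0,'p'): ·
after 2 — deliver 0→1: n1:back/v0/[p]
after 3 — deliver 1→0: ·
after 4 — deliver 0→3: n3:back/v0/[p]
after 5 — deliver 3→0: n0:prim/v0/[p]
after 6 — deliver 0→2: n2:back/v0/[p]
after 7 — deliver 2→0: ·
after 8 — timeout(1): n1:prim/v1/[p]
after 9 — deliver 2→1: ·
after 10 — propose(0,'p'): ·
after 11 — deliver 1→3: n3:back/v1/[p]
after 12 — propose(2,'p'): ·
after 13 — deliver 2→0: ·
after 14 — deliver 0→2: n2:back/v0/[p,p]
after 15 — deliver 2→1: ·
after 16 — deliver 1→2: n2:back/v1/[p,p]

0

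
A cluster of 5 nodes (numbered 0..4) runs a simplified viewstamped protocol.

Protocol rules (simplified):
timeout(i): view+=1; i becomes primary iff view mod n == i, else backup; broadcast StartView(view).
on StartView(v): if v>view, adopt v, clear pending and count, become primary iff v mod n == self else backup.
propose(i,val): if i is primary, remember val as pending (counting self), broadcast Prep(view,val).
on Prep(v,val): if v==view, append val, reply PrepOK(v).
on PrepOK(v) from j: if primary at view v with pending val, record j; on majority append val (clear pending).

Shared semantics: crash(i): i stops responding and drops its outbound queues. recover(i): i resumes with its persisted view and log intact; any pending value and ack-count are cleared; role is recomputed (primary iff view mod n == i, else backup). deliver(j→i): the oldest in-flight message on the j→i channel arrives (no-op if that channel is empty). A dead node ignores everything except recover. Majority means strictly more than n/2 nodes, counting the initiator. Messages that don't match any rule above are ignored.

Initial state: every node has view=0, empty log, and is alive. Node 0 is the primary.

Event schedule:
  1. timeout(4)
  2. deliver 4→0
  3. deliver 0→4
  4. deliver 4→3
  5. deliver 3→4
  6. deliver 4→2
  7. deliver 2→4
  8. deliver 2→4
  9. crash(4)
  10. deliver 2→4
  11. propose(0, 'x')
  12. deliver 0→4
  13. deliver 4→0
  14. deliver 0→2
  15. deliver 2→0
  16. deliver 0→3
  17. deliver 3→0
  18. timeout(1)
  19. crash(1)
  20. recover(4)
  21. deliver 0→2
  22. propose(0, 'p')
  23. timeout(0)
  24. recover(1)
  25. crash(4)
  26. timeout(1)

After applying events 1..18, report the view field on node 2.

[1] timeout(4) → N4(back v1 [-])
[2] deliver 4→0 → N0(back v1 [-])
[3] deliver 0→4 → ∅
[4] deliver 4→3 → N3(back v1 [-])
[5] deliver 3→4 → ∅
[6] deliver 4→2 → N2(back v1 [-])
[7] deliver 2→4 → ∅
[8] deliver 2→4 → ∅
[9] crash(4) → N4(✗back v1 [-])
[10] deliver 2→4 → ∅
[11] propose(0,'x') → ∅
[12] deliver 0→4 → ∅
[13] deliver 4→0 → ∅
[14] deliver 0→2 → ∅
[15] deliver 2→0 → ∅
[16] deliver 0→3 → ∅
[17] deliver 3→0 → ∅
[18] timeout(1) → N1(prim v1 [-])

1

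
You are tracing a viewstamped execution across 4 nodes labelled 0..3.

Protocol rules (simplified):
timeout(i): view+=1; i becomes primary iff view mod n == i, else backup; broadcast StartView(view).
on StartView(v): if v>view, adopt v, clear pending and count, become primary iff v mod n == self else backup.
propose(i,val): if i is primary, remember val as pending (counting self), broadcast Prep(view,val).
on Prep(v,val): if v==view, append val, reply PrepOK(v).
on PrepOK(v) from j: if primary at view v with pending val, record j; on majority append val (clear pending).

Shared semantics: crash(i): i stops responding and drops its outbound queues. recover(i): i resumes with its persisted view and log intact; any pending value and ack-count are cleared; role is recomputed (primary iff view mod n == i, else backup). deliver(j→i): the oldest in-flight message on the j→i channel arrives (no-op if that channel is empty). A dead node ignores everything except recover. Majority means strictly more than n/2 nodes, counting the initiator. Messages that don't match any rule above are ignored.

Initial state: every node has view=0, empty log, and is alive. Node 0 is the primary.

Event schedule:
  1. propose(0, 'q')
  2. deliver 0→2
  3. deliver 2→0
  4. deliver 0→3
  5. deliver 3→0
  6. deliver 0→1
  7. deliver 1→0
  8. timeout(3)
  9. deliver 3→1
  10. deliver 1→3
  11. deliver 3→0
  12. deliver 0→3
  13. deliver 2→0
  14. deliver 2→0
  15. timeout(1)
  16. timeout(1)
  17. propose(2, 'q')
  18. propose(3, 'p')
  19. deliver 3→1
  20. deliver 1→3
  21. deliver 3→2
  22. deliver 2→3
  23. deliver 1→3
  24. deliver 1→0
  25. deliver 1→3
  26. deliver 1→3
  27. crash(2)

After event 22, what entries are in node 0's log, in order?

after 1 — propose(0,'q'): ·
after 2 — deliver 0→2: n2:back/v0/[q]
after 3 — deliver 2→0: ·
after 4 — deliver 0→3: n3:back/v0/[q]
after 5 — deliver 3→0: n0:prim/v0/[q]
after 6 — deliver 0→1: n1:back/v0/[q]
after 7 — deliver 1→0: ·
after 8 — timeout(3): n3:back/v1/[q]
after 9 — deliver 3→1: n1:prim/v1/[q]
after 10 — deliver 1→3: ·
after 11 — deliver 3→0: n0:back/v1/[q]
after 12 — deliver 0→3: ·
after 13 — deliver 2→0: ·
after 14 — deliver 2→0: ·
after 15 — timeout(1): n1:back/v2/[q]
after 16 — timeout(1): n1:back/v3/[q]
after 17 — propose(2,'q'): ·
after 18 — propose(3,'p'): ·
after 19 — deliver 3→1: ·
after 20 — deliver 1→3: n3:back/v2/[q]
after 21 — deliver 3→2: n2:back/v1/[q]
after 22 — deliver 2→3: ·

q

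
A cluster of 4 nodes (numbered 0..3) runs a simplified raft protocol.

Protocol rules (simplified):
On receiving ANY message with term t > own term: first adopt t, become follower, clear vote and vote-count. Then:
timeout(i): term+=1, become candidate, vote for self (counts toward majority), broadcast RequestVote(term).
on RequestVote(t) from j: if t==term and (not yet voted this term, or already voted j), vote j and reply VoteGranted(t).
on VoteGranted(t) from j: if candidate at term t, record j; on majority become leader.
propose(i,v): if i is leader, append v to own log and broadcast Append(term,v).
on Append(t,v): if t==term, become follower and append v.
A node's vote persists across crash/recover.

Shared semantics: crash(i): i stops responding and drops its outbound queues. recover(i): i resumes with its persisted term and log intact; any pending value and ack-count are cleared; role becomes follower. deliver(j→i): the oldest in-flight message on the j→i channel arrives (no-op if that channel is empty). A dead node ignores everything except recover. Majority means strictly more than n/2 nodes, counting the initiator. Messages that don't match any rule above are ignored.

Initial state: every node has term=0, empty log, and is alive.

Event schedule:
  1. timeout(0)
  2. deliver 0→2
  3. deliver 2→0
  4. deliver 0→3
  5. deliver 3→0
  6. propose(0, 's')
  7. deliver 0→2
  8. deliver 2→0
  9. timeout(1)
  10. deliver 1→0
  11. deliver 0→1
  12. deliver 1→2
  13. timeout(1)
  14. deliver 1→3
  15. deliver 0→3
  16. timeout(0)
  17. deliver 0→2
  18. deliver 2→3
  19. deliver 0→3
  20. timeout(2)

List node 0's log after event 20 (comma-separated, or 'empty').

[1] timeout(0) → N0(cand t1 [-])
[2] deliver 0→2 → N2(foll t1 [-])
[3] deliver 2→0 → ∅
[4] deliver 0→3 → N3(foll t1 [-])
[5] deliver 3→0 → N0(lead t1 [-])
[6] propose(0,'s') → N0(lead t1 [s])
[7] deliver 0→2 → N2(foll t1 [s])
[8] deliver 2→0 → ∅
[9] timeout(1) → N1(cand t1 [-])
[10] deliver 1→0 → ∅
[11] deliver 0→1 → ∅
[12] deliver 1→2 → ∅
[13] timeout(1) → N1(cand t2 [-])
[14] deliver 1→3 → ∅
[15] deliver 0→3 → N3(foll t1 [s])
[16] timeout(0) → N0(cand t2 [s])
[17] deliver 0→2 → N2(foll t2 [s])
[18] deliver 2→3 → ∅
[19] deliver 0→3 → N3(foll t2 [s])
[20] timeout(2) → N2(cand t3 [s])

s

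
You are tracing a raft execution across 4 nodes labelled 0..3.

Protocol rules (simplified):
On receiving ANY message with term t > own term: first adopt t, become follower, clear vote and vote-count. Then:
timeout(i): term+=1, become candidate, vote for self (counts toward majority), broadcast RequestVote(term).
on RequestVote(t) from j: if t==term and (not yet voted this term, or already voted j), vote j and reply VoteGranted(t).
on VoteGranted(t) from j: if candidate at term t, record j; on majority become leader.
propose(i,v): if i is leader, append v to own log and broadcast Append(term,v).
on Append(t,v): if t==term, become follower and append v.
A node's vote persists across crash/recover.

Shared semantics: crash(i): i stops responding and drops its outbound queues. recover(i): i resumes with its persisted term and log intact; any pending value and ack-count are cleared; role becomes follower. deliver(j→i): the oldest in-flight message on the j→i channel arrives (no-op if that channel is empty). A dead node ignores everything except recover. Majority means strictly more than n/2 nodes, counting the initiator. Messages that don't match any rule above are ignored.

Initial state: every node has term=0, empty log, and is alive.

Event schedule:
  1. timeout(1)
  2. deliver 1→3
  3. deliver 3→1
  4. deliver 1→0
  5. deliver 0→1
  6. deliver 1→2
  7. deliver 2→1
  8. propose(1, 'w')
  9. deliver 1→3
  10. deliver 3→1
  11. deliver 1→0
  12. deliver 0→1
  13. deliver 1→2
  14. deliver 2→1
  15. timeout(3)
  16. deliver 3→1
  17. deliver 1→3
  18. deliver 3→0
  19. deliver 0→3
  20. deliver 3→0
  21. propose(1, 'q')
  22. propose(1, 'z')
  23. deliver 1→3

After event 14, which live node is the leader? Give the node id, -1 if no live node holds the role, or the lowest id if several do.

1

step 1 timeout(1): 1={cand,t=1,log=-}
step 2 deliver 1→3: 3={foll,t=1,log=-}
step 3 deliver 3→1: —
step 4 deliver 1→0: 0={foll,t=1,log=-}
step 5 deliver 0→1: 1={lead,t=1,log=-}
step 6 deliver 1→2: 2={foll,t=1,log=-}
step 7 deliver 2→1: —
step 8 propose(1,'w'): 1={lead,t=1,log=w}
step 9 deliver 1→3: 3={foll,t=1,log=w}
step 10 deliver 3→1: —
step 11 deliver 1→0: 0={foll,t=1,log=w}
step 12 deliver 0→1: —
step 13 deliver 1→2: 2={foll,t=1,log=w}
step 14 deliver 2→1: —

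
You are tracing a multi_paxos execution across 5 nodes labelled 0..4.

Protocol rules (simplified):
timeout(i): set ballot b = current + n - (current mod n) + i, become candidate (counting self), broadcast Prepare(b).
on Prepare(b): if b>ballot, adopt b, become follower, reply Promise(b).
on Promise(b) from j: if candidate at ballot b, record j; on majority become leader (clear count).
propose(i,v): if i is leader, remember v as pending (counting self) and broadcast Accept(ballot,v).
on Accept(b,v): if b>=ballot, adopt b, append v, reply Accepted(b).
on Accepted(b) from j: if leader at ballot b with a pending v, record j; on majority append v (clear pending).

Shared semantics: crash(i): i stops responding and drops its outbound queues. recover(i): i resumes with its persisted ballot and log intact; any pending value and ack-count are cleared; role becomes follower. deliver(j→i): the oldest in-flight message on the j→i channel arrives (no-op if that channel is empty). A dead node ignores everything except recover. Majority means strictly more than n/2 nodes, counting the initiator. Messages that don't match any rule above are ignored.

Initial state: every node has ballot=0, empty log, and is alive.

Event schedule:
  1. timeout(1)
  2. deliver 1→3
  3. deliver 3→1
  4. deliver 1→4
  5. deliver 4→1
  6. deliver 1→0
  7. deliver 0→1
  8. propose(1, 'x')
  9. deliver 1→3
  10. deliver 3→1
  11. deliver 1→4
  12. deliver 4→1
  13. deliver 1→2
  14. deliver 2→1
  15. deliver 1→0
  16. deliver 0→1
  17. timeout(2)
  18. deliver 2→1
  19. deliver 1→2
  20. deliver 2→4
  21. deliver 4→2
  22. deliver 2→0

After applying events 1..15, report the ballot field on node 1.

1. timeout(1):  <1:cand b6 ->
2. deliver 1→3:  <3:foll b6 ->
3. deliver 3→1:  nop
4. deliver 1→4:  <4:foll b6 ->
5. deliver 4→1:  <1:lead b6 ->
6. deliver 1→0:  <0:foll b6 ->
7. deliver 0→1:  nop
8. propose(1,'x'):  nop
9. deliver 1→3:  <3:foll b6 x>
10. deliver 3→1:  nop
11. deliver 1→4:  <4:foll b6 x>
12. deliver 4→1:  <1:lead b6 x>
13. deliver 1→2:  <2:foll b6 ->
14. deliver 2→1:  nop
15. deliver 1→0:  <0:foll b6 x>

6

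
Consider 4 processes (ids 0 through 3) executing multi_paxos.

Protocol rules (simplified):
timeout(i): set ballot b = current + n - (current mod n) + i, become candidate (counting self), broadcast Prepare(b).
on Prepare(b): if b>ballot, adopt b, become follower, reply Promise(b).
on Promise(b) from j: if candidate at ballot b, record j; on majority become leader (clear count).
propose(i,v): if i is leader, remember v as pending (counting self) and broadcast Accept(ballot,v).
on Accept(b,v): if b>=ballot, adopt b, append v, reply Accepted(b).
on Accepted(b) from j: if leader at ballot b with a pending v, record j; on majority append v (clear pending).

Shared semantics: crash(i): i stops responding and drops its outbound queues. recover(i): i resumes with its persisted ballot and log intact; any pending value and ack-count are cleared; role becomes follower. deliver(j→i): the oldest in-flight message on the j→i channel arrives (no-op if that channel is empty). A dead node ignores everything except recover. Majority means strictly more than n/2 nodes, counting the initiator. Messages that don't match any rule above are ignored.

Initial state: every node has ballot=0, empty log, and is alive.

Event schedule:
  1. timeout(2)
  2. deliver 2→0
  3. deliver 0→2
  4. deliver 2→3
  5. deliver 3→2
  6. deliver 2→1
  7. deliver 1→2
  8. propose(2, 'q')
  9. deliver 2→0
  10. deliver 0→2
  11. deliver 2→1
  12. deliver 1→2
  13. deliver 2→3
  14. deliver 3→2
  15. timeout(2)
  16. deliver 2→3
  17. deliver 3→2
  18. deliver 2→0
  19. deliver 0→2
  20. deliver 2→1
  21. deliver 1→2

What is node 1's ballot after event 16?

1. timeout(2):  <2:cand b6 ->
2. deliver 2→0:  <0:foll b6 ->
3. deliver 0→2:  nop
4. deliver 2→3:  <3:foll b6 ->
5. deliver 3→2:  <2:lead b6 ->
6. deliver 2→1:  <1:foll b6 ->
7. deliver 1→2:  nop
8. propose(2,'q'):  nop
9. deliver 2→0:  <0:foll b6 q>
10. deliver 0→2:  nop
11. deliver 2→1:  <1:foll b6 q>
12. deliver 1→2:  <2:lead b6 q>
13. deliver 2→3:  <3:foll b6 q>
14. deliver 3→2:  nop
15. timeout(2):  <2:cand b10 q>
16. deliver 2→3:  <3:foll b10 q>

6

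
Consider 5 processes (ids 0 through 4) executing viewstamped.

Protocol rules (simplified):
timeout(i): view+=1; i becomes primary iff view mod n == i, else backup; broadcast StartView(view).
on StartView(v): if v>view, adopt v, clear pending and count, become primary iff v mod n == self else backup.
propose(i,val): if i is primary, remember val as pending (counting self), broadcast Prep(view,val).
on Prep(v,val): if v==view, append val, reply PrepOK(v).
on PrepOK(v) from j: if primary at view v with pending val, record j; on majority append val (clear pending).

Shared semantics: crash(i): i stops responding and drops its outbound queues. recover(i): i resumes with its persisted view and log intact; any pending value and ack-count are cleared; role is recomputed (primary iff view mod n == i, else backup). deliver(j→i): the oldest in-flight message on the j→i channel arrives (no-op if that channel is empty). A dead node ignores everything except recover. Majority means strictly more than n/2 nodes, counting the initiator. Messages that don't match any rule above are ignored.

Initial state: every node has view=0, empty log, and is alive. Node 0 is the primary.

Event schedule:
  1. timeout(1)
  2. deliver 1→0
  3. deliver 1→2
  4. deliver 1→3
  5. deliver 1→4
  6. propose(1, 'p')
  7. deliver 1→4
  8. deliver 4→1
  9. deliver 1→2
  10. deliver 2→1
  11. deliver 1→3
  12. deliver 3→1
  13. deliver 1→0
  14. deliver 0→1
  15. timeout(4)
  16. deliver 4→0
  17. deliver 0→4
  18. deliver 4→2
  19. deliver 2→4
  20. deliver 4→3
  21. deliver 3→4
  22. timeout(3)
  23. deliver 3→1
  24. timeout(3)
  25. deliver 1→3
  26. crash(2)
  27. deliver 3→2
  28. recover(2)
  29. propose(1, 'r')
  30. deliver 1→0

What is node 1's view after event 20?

after 1 — timeout(1): n1:prim/v1/[-]
after 2 — deliver 1→0: n0:back/v1/[-]
after 3 — deliver 1→2: n2:back/v1/[-]
after 4 — deliver 1→3: n3:back/v1/[-]
after 5 — deliver 1→4: n4:back/v1/[-]
after 6 — propose(1,'p'): ·
after 7 — deliver 1→4: n4:back/v1/[p]
after 8 — deliver 4→1: ·
after 9 — deliver 1→2: n2:back/v1/[p]
after 10 — deliver 2→1: n1:prim/v1/[p]
after 11 — deliver 1→3: n3:back/v1/[p]
after 12 — deliver 3→1: ·
after 13 — deliver 1→0: n0:back/v1/[p]
after 14 — deliver 0→1: ·
after 15 — timeout(4): n4:back/v2/[p]
after 16 — deliver 4→0: n0:back/v2/[p]
after 17 — deliver 0→4: ·
after 18 — deliver 4→2: n2:prim/v2/[p]
after 19 — deliver 2→4: ·
after 20 — deliver 4→3: n3:back/v2/[p]

1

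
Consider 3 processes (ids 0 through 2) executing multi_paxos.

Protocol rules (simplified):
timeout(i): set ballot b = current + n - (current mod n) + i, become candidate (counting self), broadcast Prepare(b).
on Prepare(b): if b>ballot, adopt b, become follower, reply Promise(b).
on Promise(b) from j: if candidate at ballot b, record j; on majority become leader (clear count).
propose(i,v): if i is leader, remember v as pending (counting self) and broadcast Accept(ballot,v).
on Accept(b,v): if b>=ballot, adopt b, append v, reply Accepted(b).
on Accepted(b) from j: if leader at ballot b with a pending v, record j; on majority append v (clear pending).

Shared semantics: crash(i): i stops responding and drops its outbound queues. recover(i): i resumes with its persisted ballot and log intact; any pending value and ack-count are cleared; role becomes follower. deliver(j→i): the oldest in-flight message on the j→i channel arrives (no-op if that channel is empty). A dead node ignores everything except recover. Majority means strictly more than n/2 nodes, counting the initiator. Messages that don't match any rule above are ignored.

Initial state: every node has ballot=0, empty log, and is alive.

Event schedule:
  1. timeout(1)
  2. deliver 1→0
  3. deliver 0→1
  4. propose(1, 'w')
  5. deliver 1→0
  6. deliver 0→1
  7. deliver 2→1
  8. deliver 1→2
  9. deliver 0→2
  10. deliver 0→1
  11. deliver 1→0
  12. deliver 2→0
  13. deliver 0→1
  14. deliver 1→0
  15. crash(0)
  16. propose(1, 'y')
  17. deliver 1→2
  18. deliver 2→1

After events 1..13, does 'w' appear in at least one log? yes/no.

step 1 timeout(1): 1={cand,b=4,log=-}
step 2 deliver 1→0: 0={foll,b=4,log=-}
step 3 deliver 0→1: 1={lead,b=4,log=-}
step 4 propose(1,'w'): —
step 5 deliver 1→0: 0={foll,b=4,log=w}
step 6 deliver 0→1: 1={lead,b=4,log=w}
step 7 deliver 2→1: —
step 8 deliver 1→2: 2={foll,b=4,log=-}
step 9 deliver 0→2: —
step 10 deliver 0→1: —
step 11 deliver 1→0: —
step 12 deliver 2→0: —
step 13 deliver 0→1: —

yes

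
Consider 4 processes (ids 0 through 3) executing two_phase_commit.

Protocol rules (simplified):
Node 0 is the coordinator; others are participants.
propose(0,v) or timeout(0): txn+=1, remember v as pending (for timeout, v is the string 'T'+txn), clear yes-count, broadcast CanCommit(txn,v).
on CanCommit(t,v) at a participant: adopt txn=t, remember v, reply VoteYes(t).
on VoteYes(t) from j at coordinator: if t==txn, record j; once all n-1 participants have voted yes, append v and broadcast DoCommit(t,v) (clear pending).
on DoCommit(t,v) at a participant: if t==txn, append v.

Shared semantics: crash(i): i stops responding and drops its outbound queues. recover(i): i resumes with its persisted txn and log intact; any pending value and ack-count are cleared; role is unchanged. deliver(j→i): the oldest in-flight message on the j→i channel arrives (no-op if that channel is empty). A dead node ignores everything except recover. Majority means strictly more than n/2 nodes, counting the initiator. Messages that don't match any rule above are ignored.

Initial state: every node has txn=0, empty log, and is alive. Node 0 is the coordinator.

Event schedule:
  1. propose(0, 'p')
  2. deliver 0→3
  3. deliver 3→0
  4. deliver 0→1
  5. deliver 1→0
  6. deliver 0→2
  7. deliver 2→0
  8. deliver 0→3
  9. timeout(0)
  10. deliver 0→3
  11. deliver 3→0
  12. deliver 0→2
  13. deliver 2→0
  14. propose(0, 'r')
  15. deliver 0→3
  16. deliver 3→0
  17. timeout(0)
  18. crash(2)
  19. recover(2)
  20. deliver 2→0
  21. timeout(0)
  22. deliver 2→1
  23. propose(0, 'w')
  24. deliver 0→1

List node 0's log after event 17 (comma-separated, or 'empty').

1. propose(0,'p'):  <0:coor t1 ->
2. deliver 0→3:  <3:part t1 ->
3. deliver 3→0:  nop
4. deliver 0→1:  <1:part t1 ->
5. deliver 1→0:  nop
6. deliver 0→2:  <2:part t1 ->
7. deliver 2→0:  <0:coor t1 p>
8. deliver 0→3:  <3:part t1 p>
9. timeout(0):  <0:coor t2 p>
10. deliver 0→3:  <3:part t2 p>
11. deliver 3→0:  nop
12. deliver 0→2:  <2:part t1 p>
13. deliver 2→0:  nop
14. propose(0,'r'):  <0:coor t3 p>
15. deliver 0→3:  <3:part t3 p>
16. deliver 3→0:  nop
17. timeout(0):  <0:coor t4 p>

p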